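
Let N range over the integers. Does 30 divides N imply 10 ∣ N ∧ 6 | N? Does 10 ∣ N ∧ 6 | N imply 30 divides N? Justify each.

The biconditional holds.

(⇒) If 30 ∣ N, write N = 30q. Since 30 = 3·10, N = 10·(3q), so 10 ∣ N; and since 30 = 5·6, N = 6·(5q), so 6 ∣ N.

(⇐) Suppose 10 ∣ N and 6 ∣ N. Any common multiple of 10 and 6 is a multiple of their lcm; here lcm(10, 6) = 10·6/gcd(10, 6) = 60/2 = 30, so 30 ∣ N.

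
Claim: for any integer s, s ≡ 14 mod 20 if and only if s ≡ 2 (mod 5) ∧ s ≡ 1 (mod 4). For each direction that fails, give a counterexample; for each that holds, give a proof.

(⇒) This fails: s = 14 gives 14 ≡ 14 (mod 20) but 14 ≡ 4 (mod 5), so the conjunction on the right does not hold.

(⇐) This fails: s = 17 satisfies both congruences on the right (17 ≡ 2 mod 5 and 17 ≡ 1 mod 4) yet 17 ≡ 17 (mod 20), not 14.

Neither implication holds.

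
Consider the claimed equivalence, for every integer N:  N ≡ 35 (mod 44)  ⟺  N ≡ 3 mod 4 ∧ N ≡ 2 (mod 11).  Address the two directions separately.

(⟸) If N ≡ 3 (mod 4) and N ≡ 2 (mod 11), then by the Chinese remainder theorem N ≡ 35 (mod 44). This is exactly N ≡ 35 (mod 44).

(⟹) Suppose N ≡ 35 (mod 44); write N = 44j + 35. Since 4 ∣ 44, reducing mod 4 gives N ≡ 35 ≡ 3 (mod 4); since 11 ∣ 44, reducing mod 11 gives N ≡ 35 ≡ 2 (mod 11).

The biconditional holds.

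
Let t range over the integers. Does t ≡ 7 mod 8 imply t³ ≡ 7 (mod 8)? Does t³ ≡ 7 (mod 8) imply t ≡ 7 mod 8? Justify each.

(←) Suppose t³ ≡ 7 (mod 8). The only residue r in {0, …, 7} with r³ ≡ 7 (mod 8) is r = 7, so t ≡ 7 (mod 8).

(→) Suppose t ≡ 7 mod 8. Write t = 8j + 7. Then (8j + 7)³ = 512j³ + 1344j² + 1176j + 343 = 8(64j³ + 168j² + 147j + 42) + 7, so t³ ≡ 7 (mod 8).

Both implications hold.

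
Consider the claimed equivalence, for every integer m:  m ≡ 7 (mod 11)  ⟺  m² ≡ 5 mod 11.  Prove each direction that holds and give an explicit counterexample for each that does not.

Only the forward direction holds.

(→) Suppose m ≡ 7 (mod 11). Write m = 11j + 7. Then (11j + 7)² = 121j² + 154j + 49 = 11(11j² + 14j + 4) + 5, so m² ≡ 5 (mod 11).

(←) This fails: take m = 4. Then 4² = 16 ≡ 5 (mod 11), yet 4 ≡ 4 (mod 11), not 7.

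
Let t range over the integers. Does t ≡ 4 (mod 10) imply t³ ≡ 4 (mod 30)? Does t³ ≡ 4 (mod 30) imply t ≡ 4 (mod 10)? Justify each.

(⇒) This fails: take t = 14. Then 14 ≡ 4 (mod 10), but 14³ = 2744 ≡ 14 (mod 30), not 4.

(⇐) Conversely, the residues r modulo 30 with r³ ≡ 4 (mod 30) are exactly {4}, and each is ≡ 4 (mod 10).

The forward direction fails; the converse holds.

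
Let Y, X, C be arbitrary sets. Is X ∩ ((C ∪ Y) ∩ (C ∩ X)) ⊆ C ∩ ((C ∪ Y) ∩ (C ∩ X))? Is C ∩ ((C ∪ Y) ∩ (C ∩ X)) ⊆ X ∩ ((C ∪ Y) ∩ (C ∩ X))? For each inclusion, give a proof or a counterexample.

(⟸) Let x ∈ C ∩ ((C ∪ Y) ∩ (C ∩ X)). Then either x ∈ X ∩ C and x ∉ Y; or x ∈ Y ∩ X ∩ C. In each case x ∈ X ∩ ((C ∪ Y) ∩ (C ∩ X)), so C ∩ ((C ∪ Y) ∩ (C ∩ X)) ⊆ X ∩ ((C ∪ Y) ∩ (C ∩ X)).

(⟹) Let x ∈ X ∩ ((C ∪ Y) ∩ (C ∩ X)). Then either x ∈ X ∩ C and x ∉ Y; or x ∈ Y ∩ X ∩ C. In each case x ∈ C ∩ ((C ∪ Y) ∩ (C ∩ X)), so X ∩ ((C ∪ Y) ∩ (C ∩ X)) ⊆ C ∩ ((C ∪ Y) ∩ (C ∩ X)).

The two sets are equal.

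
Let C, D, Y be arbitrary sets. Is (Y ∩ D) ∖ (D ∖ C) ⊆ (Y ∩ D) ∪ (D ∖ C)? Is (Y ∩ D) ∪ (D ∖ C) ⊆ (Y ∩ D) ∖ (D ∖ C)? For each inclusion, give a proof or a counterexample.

(⊆) Let x ∈ (Y ∩ D) ∖ (D ∖ C). Then x ∈ C ∩ D ∩ Y, from which x ∈ (Y ∩ D) ∪ (D ∖ C).

(⊇) This inclusion fails. Take C = ∅, D = {1}, Y = ∅; then 1 ∈ (Y ∩ D) ∪ (D ∖ C) but 1 ∉ (Y ∩ D) ∖ (D ∖ C).

The sets are not equal: only the forward inclusion holds.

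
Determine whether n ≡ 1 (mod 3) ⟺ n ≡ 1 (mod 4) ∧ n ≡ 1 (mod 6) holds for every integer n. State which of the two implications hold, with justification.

(→) This fails: n = 10 gives 10 ≡ 1 (mod 3) but 10 ≡ 2 (mod 4), so the conjunction on the right does not hold.

(←) Conversely, if n ≡ 1 (mod 4) and n ≡ 1 (mod 6), then by the Chinese remainder theorem n ≡ 1 (mod 12). Since 1 ≡ 1 (mod 3) and 3 ∣ 12, we get n ≡ 1 (mod 3).

Only the reverse direction holds.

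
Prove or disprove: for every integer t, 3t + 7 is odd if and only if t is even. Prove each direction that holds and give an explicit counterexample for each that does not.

Forward direction. Suppose 3t + 7 is odd. Since 3 is odd, 3t and t have the same parity, so 3t + 7 ≡ t + 7 (mod 2). As 7 is odd, 3t + 7 is odd exactly when t is even. Thus t is even.

Converse. Suppose t is even; write t = 2j. Then 3t + 7 = 3·(2j) + 7 = 2·3j + 7, which is odd.

Both directions hold; the statement is true.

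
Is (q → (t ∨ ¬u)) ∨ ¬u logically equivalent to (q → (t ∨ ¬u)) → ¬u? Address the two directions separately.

(⇒) fails and (⇐) fails.

[⇒] This fails. Under u = T, q = F, t = F, the left side is true but the right side is false.

[⇐] This fails. Under u = T, q = T, t = F, the left side is false but the right side is true.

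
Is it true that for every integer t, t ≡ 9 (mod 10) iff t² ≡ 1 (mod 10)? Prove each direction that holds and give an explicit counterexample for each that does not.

(←) This fails: take t = 1. Then 1² = 1 ≡ 1 (mod 10), yet 1 ≡ 1 (mod 10), not 9.

(→) Suppose t ≡ 9 (mod 10). Write t = 10j + 9. Then (10j + 9)² = 100j² + 180j + 81 = 10(10j² + 18j + 8) + 1, so t² ≡ 1 (mod 10).

Not equivalent: only (⇒) holds.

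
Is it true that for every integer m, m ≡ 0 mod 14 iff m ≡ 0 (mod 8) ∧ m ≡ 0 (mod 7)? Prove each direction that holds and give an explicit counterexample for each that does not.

Forward direction. This fails: m = 42 gives 42 ≡ 0 (mod 14) but 42 ≡ 2 (mod 8), so the conjunction on the right does not hold.

Converse. If m ≡ 0 (mod 8) and m ≡ 0 (mod 7), then by the Chinese remainder theorem m ≡ 0 (mod 56). Since 0 ≡ 0 (mod 14) and 14 ∣ 56, we get m ≡ 0 (mod 14).

The forward direction fails; the converse holds.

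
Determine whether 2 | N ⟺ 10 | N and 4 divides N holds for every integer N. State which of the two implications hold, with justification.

Not equivalent: only (⇐) holds.

Forward direction. This fails: take N = 2. Certainly 2 ∣ 2, but 10 ∤ 2.

Converse. Suppose 10 ∣ N and 4 ∣ N. Any common multiple of 10 and 4 is a multiple of their lcm; here lcm(10, 4) = 10·4/gcd(10, 4) = 40/2 = 20, so 20 ∣ N. Since 2 ∣ 20, it follows that 2 ∣ N.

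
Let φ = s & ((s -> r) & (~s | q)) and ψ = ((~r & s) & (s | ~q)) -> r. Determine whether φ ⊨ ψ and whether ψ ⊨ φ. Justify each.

Only the forward implication holds.

(⇒) Assume the antecedent. If q is true, the antecedent forces (q = T, s = T, r = T), and ((~r & s) & (s | ~q)) -> r holds there. If q is false, the antecedent cannot hold. Either way ((~r & s) & (s | ~q)) -> r holds.

(⇐) This fails. Under q = F, s = F, r = F, the left side is false but the right side is true.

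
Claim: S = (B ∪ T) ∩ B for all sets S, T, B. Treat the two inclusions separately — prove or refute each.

(⊆) fails and (⊇) fails.

Forward inclusion. This inclusion fails. Take S = {1}, T = ∅, B = ∅; then 1 ∈ S but 1 ∉ (B ∪ T) ∩ B.

Reverse inclusion. This inclusion fails. Take S = ∅, T = ∅, B = {1}; then 1 ∈ (B ∪ T) ∩ B but 1 ∉ S.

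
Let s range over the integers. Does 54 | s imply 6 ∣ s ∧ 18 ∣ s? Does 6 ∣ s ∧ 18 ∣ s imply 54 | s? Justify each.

Only the forward implication holds.

[⇒] If 54 ∣ s, write s = 54q. Since 54 = 9·6, s = 6·(9q), so 6 ∣ s; and since 54 = 3·18, s = 18·(3q), so 18 ∣ s.

[⇐] This fails: take s = 18. Both 6 ∣ 18 and 18 ∣ 18, yet 18 is not a multiple of 54 (since 18 = 0·54 + 18), so 54 ∤ 18.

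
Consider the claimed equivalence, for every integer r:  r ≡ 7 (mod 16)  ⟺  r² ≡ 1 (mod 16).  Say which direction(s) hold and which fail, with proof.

(⟸) This fails: take r = 1. Then 1² = 1 ≡ 1 (mod 16), yet 1 ≡ 1 (mod 16), not 7.

(⟹) Suppose r ≡ 7 (mod 16). Write r = 16j + 7. Then (16j + 7)² = 256j² + 224j + 49 = 16(16j² + 14j + 3) + 1, so r² ≡ 1 (mod 16).

Not equivalent: only (⇒) holds.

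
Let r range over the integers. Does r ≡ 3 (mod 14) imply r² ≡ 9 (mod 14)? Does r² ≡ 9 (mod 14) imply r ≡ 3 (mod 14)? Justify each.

Only the forward implication holds.

[⇐] This fails: take r = 11. Then 11² = 121 ≡ 9 (mod 14), yet 11 ≡ 11 (mod 14), not 3.

[⇒] Suppose r ≡ 3 (mod 14). Write r = 14j + 3. Then (14j + 3)² = 196j² + 84j + 9 = 14(14j² + 6j) + 9, so r² ≡ 9 (mod 14).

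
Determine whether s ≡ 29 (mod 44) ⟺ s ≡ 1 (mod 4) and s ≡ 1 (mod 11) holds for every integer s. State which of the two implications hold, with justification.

Forward direction. This fails: s = 29 gives 29 ≡ 29 (mod 44) but 29 ≡ 7 (mod 11), so the conjunction on the right does not hold.

Converse. This fails: s = 1 satisfies both congruences on the right (1 ≡ 1 mod 4 and 1 ≡ 1 mod 11) yet 1 ≡ 1 (mod 44), not 29.

Neither direction holds.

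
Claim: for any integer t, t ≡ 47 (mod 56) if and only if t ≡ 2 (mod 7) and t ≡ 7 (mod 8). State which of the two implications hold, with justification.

Neither implication holds.

(⇒) This fails: t = 47 gives 47 ≡ 47 (mod 56) but 47 ≡ 5 (mod 7), so the conjunction on the right does not hold.

(⇐) This fails: t = 23 satisfies both congruences on the right (23 ≡ 2 mod 7 and 23 ≡ 7 mod 8) yet 23 ≡ 23 (mod 56), not 47.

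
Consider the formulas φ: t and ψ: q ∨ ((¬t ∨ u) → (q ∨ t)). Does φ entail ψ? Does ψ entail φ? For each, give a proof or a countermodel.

(⇒) holds; (⇐) fails.

Forward direction. Assume the antecedent. If u is true, the antecedent forces (u = T, t = T, q = F) or (u = T, t = T, q = T), and q ∨ ((¬t ∨ u) → (q ∨ t)) holds there. If u is false, the antecedent forces (u = F, t = T, q = F) or (u = F, t = T, q = T), and q ∨ ((¬t ∨ u) → (q ∨ t)) holds there. Either way q ∨ ((¬t ∨ u) → (q ∨ t)) holds.

Converse. This fails. Under u = F, t = F, q = T, the left side is false but the right side is true.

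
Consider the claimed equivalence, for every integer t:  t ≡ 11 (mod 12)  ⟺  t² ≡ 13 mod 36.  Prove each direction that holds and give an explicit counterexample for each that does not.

Both directions fail.

[⇒] This fails: take t = 23. Then 23 ≡ 11 (mod 12), but 23² = 529 ≡ 25 (mod 36), not 13.

[⇐] This fails: take t = 7. Then 7² = 49 ≡ 13 (mod 36), yet 7 ≡ 7 (mod 12), not 11.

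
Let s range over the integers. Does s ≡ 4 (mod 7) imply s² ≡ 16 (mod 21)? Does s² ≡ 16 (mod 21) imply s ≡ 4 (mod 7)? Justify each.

(⇒) fails and (⇐) fails.

(⇒) This fails: take s = 18. Then 18 ≡ 4 (mod 7), but 18² = 324 ≡ 9 (mod 21), not 16.

(⇐) This fails: take s = 10. Then 10² = 100 ≡ 16 (mod 21), yet 10 ≡ 3 (mod 7), not 4.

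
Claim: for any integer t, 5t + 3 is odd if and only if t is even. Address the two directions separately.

(⇒) Suppose 5t + 3 is odd. Since 5 is odd, 5t and t have the same parity, so 5t + 3 ≡ t + 3 (mod 2). As 3 is odd, 5t + 3 is odd exactly when t is even. Thus t is even.

(⇐) Conversely, suppose t is even; write t = 2j. Then 5t + 3 = 5·(2j) + 3 = 2·5j + 3, which is odd.

Both directions hold.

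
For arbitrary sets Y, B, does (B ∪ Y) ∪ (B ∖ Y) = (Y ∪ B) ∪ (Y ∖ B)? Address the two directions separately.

Both inclusions hold.

(⊇) Let x ∈ (Y ∪ B) ∪ (Y ∖ B). Then either x ∈ Y and x ∉ B; or x ∈ B and x ∉ Y; or x ∈ Y ∩ B. In each case x ∈ (B ∪ Y) ∪ (B ∖ Y), so (Y ∪ B) ∪ (Y ∖ B) ⊆ (B ∪ Y) ∪ (B ∖ Y).

(⊆) Let x ∈ (B ∪ Y) ∪ (B ∖ Y). Then either x ∈ Y and x ∉ B; or x ∈ B and x ∉ Y; or x ∈ Y ∩ B. In each case x ∈ (Y ∪ B) ∪ (Y ∖ B), so (B ∪ Y) ∪ (B ∖ Y) ⊆ (Y ∪ B) ∪ (Y ∖ B).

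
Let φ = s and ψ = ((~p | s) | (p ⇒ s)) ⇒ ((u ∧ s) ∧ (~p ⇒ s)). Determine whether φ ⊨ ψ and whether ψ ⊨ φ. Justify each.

(→) This fails. Under p = F, u = F, s = T, the left side is true but the right side is false.

(←) This fails. Under p = T, u = F, s = F, the left side is false but the right side is true.

Neither implication holds.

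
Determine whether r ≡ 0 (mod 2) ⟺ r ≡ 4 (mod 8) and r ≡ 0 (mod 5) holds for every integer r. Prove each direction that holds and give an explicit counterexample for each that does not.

Not equivalent: only (⇐) holds.

(⇒) This fails: r = 0 gives 0 ≡ 0 (mod 2) but 0 ≡ 0 (mod 8), so the conjunction on the right does not hold.

(⇐) Conversely, if r ≡ 4 (mod 8) and r ≡ 0 (mod 5), then by the Chinese remainder theorem r ≡ 20 (mod 40). Since 20 ≡ 0 (mod 2) and 2 ∣ 40, we get r ≡ 0 (mod 2).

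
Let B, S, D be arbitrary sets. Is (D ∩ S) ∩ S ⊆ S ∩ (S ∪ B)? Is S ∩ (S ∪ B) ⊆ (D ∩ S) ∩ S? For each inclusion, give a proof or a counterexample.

The sets are not equal: only the forward inclusion holds.

Forward inclusion. Let x ∈ (D ∩ S) ∩ S. Then either x ∈ S ∩ D and x ∉ B; or x ∈ B ∩ S ∩ D. In each case x ∈ S ∩ (S ∪ B), so (D ∩ S) ∩ S ⊆ S ∩ (S ∪ B).

Reverse inclusion. This inclusion fails. Take B = ∅, S = {1}, D = ∅; then 1 ∈ S ∩ (S ∪ B) but 1 ∉ (D ∩ S) ∩ S.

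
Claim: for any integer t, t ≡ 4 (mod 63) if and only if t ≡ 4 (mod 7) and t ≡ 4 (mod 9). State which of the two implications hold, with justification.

(→) Suppose t ≡ 4 (mod 63); write t = 63j + 4. Since 7 ∣ 63, reducing mod 7 gives t ≡ 4 (mod 7); since 9 ∣ 63, reducing mod 9 gives t ≡ 4 (mod 9).

(←) Conversely, if t ≡ 4 (mod 7) and t ≡ 4 (mod 9), then by the Chinese remainder theorem t ≡ 4 (mod 63). This is exactly t ≡ 4 (mod 63).

Both directions hold.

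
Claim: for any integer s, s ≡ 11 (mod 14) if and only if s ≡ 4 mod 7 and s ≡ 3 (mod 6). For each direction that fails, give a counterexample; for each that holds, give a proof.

Only the reverse direction holds.

[⇒] This fails: s = 25 gives 25 ≡ 11 (mod 14) but 25 ≡ 1 (mod 6), so the conjunction on the right does not hold.

[⇐] Conversely, if s ≡ 4 (mod 7) and s ≡ 3 (mod 6), then by the Chinese remainder theorem s ≡ 39 (mod 42). Since 39 ≡ 11 (mod 14) and 14 ∣ 42, we get s ≡ 11 (mod 14).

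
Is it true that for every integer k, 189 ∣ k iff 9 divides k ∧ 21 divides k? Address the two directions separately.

(⟸) This fails: take k = 63. Both 9 ∣ 63 and 21 ∣ 63, yet 63 is not a multiple of 189 (since 63 = 0·189 + 63), so 189 ∤ 63.

(⟹) If 189 ∣ k, write k = 189q. Since 189 = 21·9, k = 9·(21q), so 9 ∣ k; and since 189 = 9·21, k = 21·(9q), so 21 ∣ k.

Only the forward implication holds.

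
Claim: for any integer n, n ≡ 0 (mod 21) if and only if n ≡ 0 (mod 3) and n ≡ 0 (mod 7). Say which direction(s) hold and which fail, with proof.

The biconditional holds.

[⇒] Suppose n ≡ 0 (mod 21); write n = 21j + 0. Since 3 ∣ 21, reducing mod 3 gives n ≡ 0 (mod 3); since 7 ∣ 21, reducing mod 7 gives n ≡ 0 (mod 7).

[⇐] Conversely, if n ≡ 0 (mod 3) and n ≡ 0 (mod 7), then by the Chinese remainder theorem n ≡ 0 (mod 21). This is exactly n ≡ 0 (mod 21).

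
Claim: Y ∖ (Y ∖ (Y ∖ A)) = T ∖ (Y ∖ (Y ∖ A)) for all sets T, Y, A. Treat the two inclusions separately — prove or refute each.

Neither inclusion holds.

(⊆) This inclusion fails. Take T = ∅, Y = {1}, A = ∅; then 1 ∈ Y ∖ (Y ∖ (Y ∖ A)) but 1 ∉ T ∖ (Y ∖ (Y ∖ A)).

(⊇) This inclusion fails. Take T = {1}, Y = ∅, A = ∅; then 1 ∈ T ∖ (Y ∖ (Y ∖ A)) but 1 ∉ Y ∖ (Y ∖ (Y ∖ A)).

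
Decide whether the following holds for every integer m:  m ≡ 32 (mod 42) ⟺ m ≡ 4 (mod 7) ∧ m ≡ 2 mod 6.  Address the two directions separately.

(⇒) Suppose m ≡ 32 (mod 42); write m = 42j + 32. Since 7 ∣ 42, reducing mod 7 gives m ≡ 32 ≡ 4 (mod 7); since 6 ∣ 42, reducing mod 6 gives m ≡ 32 ≡ 2 (mod 6).

(⇐) Conversely, if m ≡ 4 (mod 7) and m ≡ 2 (mod 6), then by the Chinese remainder theorem m ≡ 32 (mod 42). This is exactly m ≡ 32 (mod 42).

The biconditional holds.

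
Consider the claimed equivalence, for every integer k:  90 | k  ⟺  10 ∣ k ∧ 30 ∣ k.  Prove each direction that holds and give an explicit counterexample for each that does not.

Forward direction. If 90 ∣ k, write k = 90q. Since 90 = 9·10, k = 10·(9q), so 10 ∣ k; and since 90 = 3·30, k = 30·(3q), so 30 ∣ k.

Converse. This fails: take k = 30. Both 10 ∣ 30 and 30 ∣ 30, yet 30 is not a multiple of 90 (since 30 = 0·90 + 30), so 90 ∤ 30.

Only the forward implication holds.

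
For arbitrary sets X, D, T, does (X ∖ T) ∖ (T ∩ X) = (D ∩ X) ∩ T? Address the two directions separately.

(⟹) This inclusion fails. Take X = {1}, D = ∅, T = ∅; then 1 ∈ (X ∖ T) ∖ (T ∩ X) but 1 ∉ (D ∩ X) ∩ T.

(⟸) This inclusion fails. Take X = {1}, D = {1}, T = {1}; then 1 ∈ (D ∩ X) ∩ T but 1 ∉ (X ∖ T) ∖ (T ∩ X).

Both inclusions fail.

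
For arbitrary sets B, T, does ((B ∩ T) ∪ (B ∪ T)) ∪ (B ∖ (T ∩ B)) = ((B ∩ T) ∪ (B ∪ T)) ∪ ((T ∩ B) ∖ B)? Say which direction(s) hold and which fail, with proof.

Forward inclusion. Let x ∈ ((B ∩ T) ∪ (B ∪ T)) ∪ (B ∖ (T ∩ B)). Then either x ∈ B and x ∉ T; or x ∈ T and x ∉ B; or x ∈ B ∩ T. In each case x ∈ ((B ∩ T) ∪ (B ∪ T)) ∪ ((T ∩ B) ∖ B), so ((B ∩ T) ∪ (B ∪ T)) ∪ (B ∖ (T ∩ B)) ⊆ ((B ∩ T) ∪ (B ∪ T)) ∪ ((T ∩ B) ∖ B).

Reverse inclusion. Let x ∈ ((B ∩ T) ∪ (B ∪ T)) ∪ ((T ∩ B) ∖ B). Then either x ∈ B and x ∉ T; or x ∈ T and x ∉ B; or x ∈ B ∩ T. In each case x ∈ ((B ∩ T) ∪ (B ∪ T)) ∪ (B ∖ (T ∩ B)), so ((B ∩ T) ∪ (B ∪ T)) ∪ ((T ∩ B) ∖ B) ⊆ ((B ∩ T) ∪ (B ∪ T)) ∪ (B ∖ (T ∩ B)).

Both inclusions hold; the sets are equal.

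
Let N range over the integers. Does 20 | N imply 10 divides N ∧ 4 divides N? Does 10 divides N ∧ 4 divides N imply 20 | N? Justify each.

Both implications hold.

(←) Suppose 10 ∣ N and 4 ∣ N. Any common multiple of 10 and 4 is a multiple of their lcm; here lcm(10, 4) = 10·4/gcd(10, 4) = 40/2 = 20, so 20 ∣ N.

(→) If 20 ∣ N, write N = 20q. Since 20 = 2·10, N = 10·(2q), so 10 ∣ N; and since 20 = 5·4, N = 4·(5q), so 4 ∣ N.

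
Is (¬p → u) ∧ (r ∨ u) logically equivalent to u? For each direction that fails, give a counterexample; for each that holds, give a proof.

(⇐) Assume the antecedent. If u is true, (¬p → u) ∧ (r ∨ u) reduces to true regardless of the other variables. If u is false, the antecedent cannot hold. Either way (¬p → u) ∧ (r ∨ u) holds.

(⇒) This fails. Under u = F, p = T, r = T, the left side is true but the right side is false.

Only the reverse direction holds.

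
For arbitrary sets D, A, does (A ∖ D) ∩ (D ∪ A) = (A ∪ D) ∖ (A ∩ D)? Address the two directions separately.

(⟹) Let x ∈ (A ∖ D) ∩ (D ∪ A). Then x ∈ A and x ∉ D, from which x ∈ (A ∪ D) ∖ (A ∩ D).

(⟸) This inclusion fails. Take D = {1}, A = ∅; then 1 ∈ (A ∪ D) ∖ (A ∩ D) but 1 ∉ (A ∖ D) ∩ (D ∪ A).

Only the forward inclusion holds.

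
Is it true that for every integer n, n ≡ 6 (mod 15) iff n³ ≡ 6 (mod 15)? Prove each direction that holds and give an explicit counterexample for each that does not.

Both directions hold.

[⇒] Suppose n ≡ 6 (mod 15). Write n = 15j + 6. Then (15j + 6)³ = 3375j³ + 4050j² + 1620j + 216 = 15(225j³ + 270j² + 108j + 14) + 6, so n³ ≡ 6 (mod 15).

[⇐] Conversely, suppose n³ ≡ 6 (mod 15). The only residue r in {0, …, 14} with r³ ≡ 6 (mod 15) is r = 6, so n ≡ 6 (mod 15).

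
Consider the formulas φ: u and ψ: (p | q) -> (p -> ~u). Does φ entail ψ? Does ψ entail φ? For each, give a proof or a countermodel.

Neither direction holds.

(⟹) This fails. Under u = T, q = F, p = T, the left side is true but the right side is false.

(⟸) This fails. Under u = F, q = F, p = F, the left side is false but the right side is true.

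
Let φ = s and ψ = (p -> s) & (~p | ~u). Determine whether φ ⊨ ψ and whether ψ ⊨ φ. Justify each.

[⇒] This fails. Under u = T, p = T, s = T, the left side is true but the right side is false.

[⇐] This fails. Under u = F, p = F, s = F, the left side is false but the right side is true.

Neither direction holds.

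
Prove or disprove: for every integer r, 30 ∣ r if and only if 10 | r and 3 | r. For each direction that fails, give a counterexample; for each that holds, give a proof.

Both directions hold; the statement is true.

(⟹) If 30 ∣ r, write r = 30q. Since 30 = 3·10, r = 10·(3q), so 10 ∣ r; and since 30 = 10·3, r = 3·(10q), so 3 ∣ r.

(⟸) Suppose 10 ∣ r and 3 ∣ r. Any common multiple of 10 and 3 is a multiple of their lcm; here gcd(10, 3) = 1, so lcm(10, 3) = 10·3 = 30, so 30 ∣ r.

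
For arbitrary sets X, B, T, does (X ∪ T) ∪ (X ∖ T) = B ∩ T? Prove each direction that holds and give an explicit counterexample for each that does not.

(⊇) Let x ∈ B ∩ T. Then either x ∈ B ∩ T and x ∉ X; or x ∈ X ∩ B ∩ T. In each case x ∈ (X ∪ T) ∪ (X ∖ T), so B ∩ T ⊆ (X ∪ T) ∪ (X ∖ T).

(⊆) This inclusion fails. Take X = {1}, B = ∅, T = ∅; then 1 ∈ (X ∪ T) ∪ (X ∖ T) but 1 ∉ B ∩ T.

(⊆) fails; (⊇) holds.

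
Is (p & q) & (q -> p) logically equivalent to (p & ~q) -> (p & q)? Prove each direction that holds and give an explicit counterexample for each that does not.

Not equivalent: only (⇒) holds.

(⟹) Assume the antecedent. If q is true, (p & ~q) -> (p & q) reduces to true regardless of the other variables. If q is false, the antecedent cannot hold. Either way (p & ~q) -> (p & q) holds.

(⟸) This fails. Under q = F, p = F, the left side is false but the right side is true.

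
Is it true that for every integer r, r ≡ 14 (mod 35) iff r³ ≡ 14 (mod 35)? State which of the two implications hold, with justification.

Equivalent; both directions hold.

[⇒] Suppose r ≡ 14 (mod 35). Write r = 35j + 14. Then (35j + 14)³ = 42875j³ + 51450j² + 20580j + 2744 = 35(1225j³ + 1470j² + 588j + 78) + 14, so r³ ≡ 14 (mod 35).

[⇐] Conversely, suppose r³ ≡ 14 (mod 35). The only residue r in {0, …, 34} with r³ ≡ 14 (mod 35) is r = 14, so r ≡ 14 (mod 35).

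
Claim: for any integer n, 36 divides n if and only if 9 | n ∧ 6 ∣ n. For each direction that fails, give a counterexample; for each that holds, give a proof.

(⇒) holds; (⇐) fails.

Forward direction. If 36 ∣ n, write n = 36q. Since 36 = 4·9, n = 9·(4q), so 9 ∣ n; and since 36 = 6·6, n = 6·(6q), so 6 ∣ n.

Converse. This fails: take n = 18. Both 9 ∣ 18 and 6 ∣ 18, yet 18 is not a multiple of 36 (since 18 = 0·36 + 18), so 36 ∤ 18.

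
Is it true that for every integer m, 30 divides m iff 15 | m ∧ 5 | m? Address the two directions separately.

(⟸) This fails: take m = 15. Both 15 ∣ 15 and 5 ∣ 15, yet 15 is not a multiple of 30 (since 15 = 0·30 + 15), so 30 ∤ 15.

(⟹) If 30 ∣ m, write m = 30q. Since 30 = 2·15, m = 15·(2q), so 15 ∣ m; and since 30 = 6·5, m = 5·(6q), so 5 ∣ m.

Only the forward direction holds.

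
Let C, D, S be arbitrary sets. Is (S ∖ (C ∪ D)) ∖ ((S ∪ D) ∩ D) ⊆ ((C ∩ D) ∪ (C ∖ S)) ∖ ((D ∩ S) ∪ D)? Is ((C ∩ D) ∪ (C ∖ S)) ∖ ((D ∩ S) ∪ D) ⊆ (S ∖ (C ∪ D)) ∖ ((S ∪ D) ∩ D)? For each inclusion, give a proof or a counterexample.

Forward inclusion. This inclusion fails. Take C = ∅, D = ∅, S = {1}; then 1 ∈ (S ∖ (C ∪ D)) ∖ ((S ∪ D) ∩ D) but 1 ∉ ((C ∩ D) ∪ (C ∖ S)) ∖ ((D ∩ S) ∪ D).

Reverse inclusion. This inclusion fails. Take C = {1}, D = ∅, S = ∅; then 1 ∈ ((C ∩ D) ∪ (C ∖ S)) ∖ ((D ∩ S) ∪ D) but 1 ∉ (S ∖ (C ∪ D)) ∖ ((S ∪ D) ∩ D).

Both inclusions fail.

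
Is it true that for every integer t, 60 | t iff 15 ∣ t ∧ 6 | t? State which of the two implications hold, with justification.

Only the forward direction holds.

(←) This fails: take t = 30. Both 15 ∣ 30 and 6 ∣ 30, yet 30 is not a multiple of 60 (since 30 = 0·60 + 30), so 60 ∤ 30.

(→) If 60 ∣ t, write t = 60q. Since 60 = 4·15, t = 15·(4q), so 15 ∣ t; and since 60 = 10·6, t = 6·(10q), so 6 ∣ t.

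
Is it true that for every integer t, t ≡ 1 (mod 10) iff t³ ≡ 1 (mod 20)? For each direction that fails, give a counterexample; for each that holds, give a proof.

[⇒] This fails: take t = 11. Then 11 ≡ 1 (mod 10), but 11³ = 1331 ≡ 11 (mod 20), not 1.

[⇐] Conversely, the residues r modulo 20 with r³ ≡ 1 (mod 20) are exactly {1}, and each is ≡ 1 (mod 10).

Only the converse holds.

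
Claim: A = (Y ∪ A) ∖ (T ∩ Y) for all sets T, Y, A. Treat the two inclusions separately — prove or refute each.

Both inclusions fail.

Forward inclusion. This inclusion fails. Take T = {1}, Y = {1}, A = {1}; then 1 ∈ A but 1 ∉ (Y ∪ A) ∖ (T ∩ Y).

Reverse inclusion. This inclusion fails. Take T = ∅, Y = {1}, A = ∅; then 1 ∈ (Y ∪ A) ∖ (T ∩ Y) but 1 ∉ A.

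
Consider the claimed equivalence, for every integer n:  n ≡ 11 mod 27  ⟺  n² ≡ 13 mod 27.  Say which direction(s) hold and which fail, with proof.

(⇒) holds; (⇐) fails.

(⟹) Suppose n ≡ 11 mod 27. Write n = 27j + 11. Then (27j + 11)² = 729j² + 594j + 121 = 27(27j² + 22j + 4) + 13, so n² ≡ 13 (mod 27).

(⟸) This fails: take n = 16. Then 16² = 256 ≡ 13 (mod 27), yet 16 ≡ 16 (mod 27), not 11.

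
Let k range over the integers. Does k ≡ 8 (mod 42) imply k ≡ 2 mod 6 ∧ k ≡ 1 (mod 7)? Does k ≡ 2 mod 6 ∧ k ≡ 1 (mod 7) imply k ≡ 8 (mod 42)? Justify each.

Both implications hold.

Converse. If k ≡ 2 (mod 6) and k ≡ 1 (mod 7), then by the Chinese remainder theorem k ≡ 8 (mod 42). This is exactly k ≡ 8 (mod 42).

Forward direction. Suppose k ≡ 8 (mod 42); write k = 42j + 8. Since 6 ∣ 42, reducing mod 6 gives k ≡ 8 ≡ 2 (mod 6); since 7 ∣ 42, reducing mod 7 gives k ≡ 8 ≡ 1 (mod 7).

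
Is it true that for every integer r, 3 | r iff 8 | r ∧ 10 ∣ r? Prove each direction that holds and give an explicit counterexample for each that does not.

(⟹) This fails: take r = 3. Certainly 3 ∣ 3, but 8 ∤ 3.

(⟸) This fails: take r = 40. Both 8 ∣ 40 and 10 ∣ 40, yet 40 is not a multiple of 3 (since 40 = 13·3 + 1), so 3 ∤ 40.

(⇒) fails and (⇐) fails.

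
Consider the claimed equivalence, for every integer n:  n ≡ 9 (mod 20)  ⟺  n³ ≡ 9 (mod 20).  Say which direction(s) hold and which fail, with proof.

Both directions hold.

(→) Suppose n ≡ 9 (mod 20). Write n = 20j + 9. Then (20j + 9)³ = 8000j³ + 10800j² + 4860j + 729 = 20(400j³ + 540j² + 243j + 36) + 9, so n³ ≡ 9 (mod 20).

(←) Conversely, suppose n³ ≡ 9 (mod 20). The only residue r in {0, …, 19} with r³ ≡ 9 (mod 20) is r = 9, so n ≡ 9 (mod 20).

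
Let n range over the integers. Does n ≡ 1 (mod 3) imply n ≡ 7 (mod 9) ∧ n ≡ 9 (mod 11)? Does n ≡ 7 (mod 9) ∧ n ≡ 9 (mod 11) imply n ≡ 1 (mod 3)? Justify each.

(←) If n ≡ 7 (mod 9) and n ≡ 9 (mod 11), then by the Chinese remainder theorem n ≡ 97 (mod 99). Since 97 ≡ 1 (mod 3) and 3 ∣ 99, we get n ≡ 1 (mod 3).

(→) This fails: n = 1 gives 1 ≡ 1 (mod 3) but 1 ≡ 1 (mod 9), so the conjunction on the right does not hold.

Only the reverse direction holds.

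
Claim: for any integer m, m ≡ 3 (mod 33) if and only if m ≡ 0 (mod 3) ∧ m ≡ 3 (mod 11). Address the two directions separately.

(⇐) If m ≡ 0 (mod 3) and m ≡ 3 (mod 11), then by the Chinese remainder theorem m ≡ 3 (mod 33). This is exactly m ≡ 3 (mod 33).

(⇒) Suppose m ≡ 3 (mod 33); write m = 33j + 3. Since 3 ∣ 33, reducing mod 3 gives m ≡ 3 ≡ 0 (mod 3); since 11 ∣ 33, reducing mod 11 gives m ≡ 3 (mod 11).

Equivalent; both directions hold.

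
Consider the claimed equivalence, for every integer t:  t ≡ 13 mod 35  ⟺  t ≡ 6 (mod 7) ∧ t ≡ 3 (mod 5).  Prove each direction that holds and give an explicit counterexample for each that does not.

Both directions hold; the statement is true.

(→) Suppose t ≡ 13 (mod 35); write t = 35j + 13. Since 7 ∣ 35, reducing mod 7 gives t ≡ 13 ≡ 6 (mod 7); since 5 ∣ 35, reducing mod 5 gives t ≡ 13 ≡ 3 (mod 5).

(←) Conversely, if t ≡ 6 (mod 7) and t ≡ 3 (mod 5), then by the Chinese remainder theorem t ≡ 13 (mod 35). This is exactly t ≡ 13 (mod 35).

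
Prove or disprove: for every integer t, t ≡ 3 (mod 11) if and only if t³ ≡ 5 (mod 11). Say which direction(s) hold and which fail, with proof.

(⇒) Suppose t ≡ 3 (mod 11). Write t = 11j + 3. Then (11j + 3)³ = 1331j³ + 1089j² + 297j + 27 = 11(121j³ + 99j² + 27j + 2) + 5, so t³ ≡ 5 (mod 11).

(⇐) Conversely, suppose t³ ≡ 5 (mod 11). The only residue r in {0, …, 10} with r³ ≡ 5 (mod 11) is r = 3, so t ≡ 3 (mod 11).

Both directions hold; the statement is true.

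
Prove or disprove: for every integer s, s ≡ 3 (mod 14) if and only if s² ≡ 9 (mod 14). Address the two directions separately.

(⟹) Suppose s ≡ 3 (mod 14). Write s = 14j + 3. Then (14j + 3)² = 196j² + 84j + 9 = 14(14j² + 6j) + 9, so s² ≡ 9 (mod 14).

(⟸) This fails: take s = 11. Then 11² = 121 ≡ 9 (mod 14), yet 11 ≡ 11 (mod 14), not 3.

(⇒) holds; (⇐) fails.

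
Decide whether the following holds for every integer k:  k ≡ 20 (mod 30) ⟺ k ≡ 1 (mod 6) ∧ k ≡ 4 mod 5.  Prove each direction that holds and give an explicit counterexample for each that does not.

Both directions fail.

(⟹) This fails: k = 20 gives 20 ≡ 20 (mod 30) but 20 ≡ 2 (mod 6), so the conjunction on the right does not hold.

(⟸) This fails: k = 19 satisfies both congruences on the right (19 ≡ 1 mod 6 and 19 ≡ 4 mod 5) yet 19 ≡ 19 (mod 30), not 20.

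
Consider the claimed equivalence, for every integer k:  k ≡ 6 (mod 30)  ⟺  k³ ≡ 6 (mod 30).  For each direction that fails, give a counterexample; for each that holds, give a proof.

Both directions hold; the statement is true.

(⟹) Suppose k ≡ 6 (mod 30). Write k = 30j + 6. Then (30j + 6)³ = 27000j³ + 16200j² + 3240j + 216 = 30(900j³ + 540j² + 108j + 7) + 6, so k³ ≡ 6 (mod 30).

(⟸) Conversely, suppose k³ ≡ 6 (mod 30). The only residue r in {0, …, 29} with r³ ≡ 6 (mod 30) is r = 6, so k ≡ 6 (mod 30).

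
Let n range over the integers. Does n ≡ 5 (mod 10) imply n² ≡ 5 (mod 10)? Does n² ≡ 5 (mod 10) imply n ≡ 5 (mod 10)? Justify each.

Forward direction. Suppose n ≡ 5 (mod 10). Write n = 10j + 5. Then (10j + 5)² = 100j² + 100j + 25 = 10(10j² + 10j + 2) + 5, so n² ≡ 5 (mod 10).

Converse. Suppose n² ≡ 5 (mod 10). The only residue r in {0, …, 9} with r² ≡ 5 (mod 10) is r = 5, so n ≡ 5 (mod 10).

Equivalent; both directions hold.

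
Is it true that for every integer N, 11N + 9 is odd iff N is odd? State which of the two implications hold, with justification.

[⇒] This fails: N = 0 gives 11N + 9 = 9, which is odd, but 0 is even, not odd.

[⇐] This also fails: N = 3 is odd, but 11N + 9 = 42 is even, not odd.

Both directions fail.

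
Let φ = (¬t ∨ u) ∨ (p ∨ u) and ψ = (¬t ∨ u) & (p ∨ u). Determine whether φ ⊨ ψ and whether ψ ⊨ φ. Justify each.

The forward direction fails; the converse holds.

(⇒) This fails. Under t = F, p = F, u = F, the left side is true but the right side is false.

(⇐) Assume the antecedent. If t is true, the antecedent forces (t = T, p = F, u = T) or (t = T, p = T, u = T), and (¬t ∨ u) ∨ (p ∨ u) holds there. If t is false, (¬t ∨ u) ∨ (p ∨ u) reduces to true regardless of the other variables. Either way (¬t ∨ u) ∨ (p ∨ u) holds.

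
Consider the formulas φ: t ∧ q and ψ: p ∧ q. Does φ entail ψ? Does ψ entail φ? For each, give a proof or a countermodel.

(⇒) This fails. Under p = F, t = T, q = T, the left side is true but the right side is false.

(⇐) This fails. Under p = T, t = F, q = T, the left side is false but the right side is true.

Neither direction holds.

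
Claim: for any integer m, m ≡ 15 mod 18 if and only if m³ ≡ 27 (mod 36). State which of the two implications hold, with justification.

Both directions fail.

(⟹) This fails: take m = 33. Then 33 ≡ 15 (mod 18), but 33³ = 35937 ≡ 9 (mod 36), not 27.

(⟸) This fails: take m = 3. Then 3³ = 27 ≡ 27 (mod 36), yet 3 ≡ 3 (mod 18), not 15.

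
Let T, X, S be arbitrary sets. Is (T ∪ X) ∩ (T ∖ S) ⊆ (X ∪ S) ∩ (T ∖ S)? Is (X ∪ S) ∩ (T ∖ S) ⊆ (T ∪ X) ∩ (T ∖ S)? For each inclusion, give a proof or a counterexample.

(⟹) This inclusion fails. Take T = {1}, X = ∅, S = ∅; then 1 ∈ (T ∪ X) ∩ (T ∖ S) but 1 ∉ (X ∪ S) ∩ (T ∖ S).

(⟸) Let x ∈ (X ∪ S) ∩ (T ∖ S). Then x ∈ T ∩ X and x ∉ S, from which x ∈ (T ∪ X) ∩ (T ∖ S).

Only the reverse inclusion holds.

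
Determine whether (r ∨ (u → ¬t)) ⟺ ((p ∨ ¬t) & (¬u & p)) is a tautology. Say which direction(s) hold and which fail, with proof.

Only the reverse direction holds.

(⟸) Assume the antecedent. If u is true, the antecedent cannot hold. If u is false, r ∨ (u → ¬t) reduces to true regardless of the other variables. Either way r ∨ (u → ¬t) holds.

(⟹) This fails. Under u = F, r = F, p = F, t = F, the left side is true but the right side is false.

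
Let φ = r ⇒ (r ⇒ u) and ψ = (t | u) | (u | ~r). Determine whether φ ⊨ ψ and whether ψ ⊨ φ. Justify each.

[⇐] This fails. Under u = F, r = T, t = T, the left side is false but the right side is true.

[⇒] Assume the antecedent. If u is true, (t | u) | (u | ~r) reduces to true regardless of the other variables. If u is false, the antecedent forces (u = F, r = F, t = F) or (u = F, r = F, t = T), and (t | u) | (u | ~r) holds there. Either way (t | u) | (u | ~r) holds.

The forward direction holds; the converse fails.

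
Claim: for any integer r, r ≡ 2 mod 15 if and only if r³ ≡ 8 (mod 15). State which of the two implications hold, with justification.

[⇐] Suppose r³ ≡ 8 (mod 15). The only residue r in {0, …, 14} with r³ ≡ 8 (mod 15) is r = 2, so r ≡ 2 (mod 15).

[⇒] Suppose r ≡ 2 mod 15. Write r = 15j + 2. Then (15j + 2)³ = 3375j³ + 1350j² + 180j + 8 = 15(225j³ + 90j² + 12j) + 8, so r³ ≡ 8 (mod 15).

Both implications hold.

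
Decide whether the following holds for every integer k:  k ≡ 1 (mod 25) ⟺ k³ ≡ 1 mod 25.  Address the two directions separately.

(→) Suppose k ≡ 1 (mod 25). Write k = 25j + 1. Then (25j + 1)³ = 15625j³ + 1875j² + 75j + 1 = 25(625j³ + 75j² + 3j) + 1, so k³ ≡ 1 (mod 25).

(←) Conversely, suppose k³ ≡ 1 (mod 25). The only residue r in {0, …, 24} with r³ ≡ 1 (mod 25) is r = 1, so k ≡ 1 (mod 25).

Both directions hold; the statement is true.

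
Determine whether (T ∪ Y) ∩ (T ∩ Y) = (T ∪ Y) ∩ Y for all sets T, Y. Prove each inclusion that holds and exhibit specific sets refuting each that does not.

Forward inclusion. Let x ∈ (T ∪ Y) ∩ (T ∩ Y). Then x ∈ T ∩ Y, from which x ∈ (T ∪ Y) ∩ Y.

Reverse inclusion. This inclusion fails. Take T = ∅, Y = {1}; then 1 ∈ (T ∪ Y) ∩ Y but 1 ∉ (T ∪ Y) ∩ (T ∩ Y).

Only the forward inclusion holds.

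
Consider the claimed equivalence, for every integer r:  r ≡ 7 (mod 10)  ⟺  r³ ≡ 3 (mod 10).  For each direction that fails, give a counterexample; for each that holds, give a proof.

Both directions hold.

(⟸) Suppose r³ ≡ 3 (mod 10). The only residue r in {0, …, 9} with r³ ≡ 3 (mod 10) is r = 7, so r ≡ 7 (mod 10).

(⟹) Suppose r ≡ 7 (mod 10). Write r = 10j + 7. Then (10j + 7)³ = 1000j³ + 2100j² + 1470j + 343 = 10(100j³ + 210j² + 147j + 34) + 3, so r³ ≡ 3 (mod 10).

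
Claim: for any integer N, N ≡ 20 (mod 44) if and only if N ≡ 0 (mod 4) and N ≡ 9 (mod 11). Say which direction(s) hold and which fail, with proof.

(→) Suppose N ≡ 20 (mod 44); write N = 44j + 20. Since 4 ∣ 44, reducing mod 4 gives N ≡ 20 ≡ 0 (mod 4); since 11 ∣ 44, reducing mod 11 gives N ≡ 20 ≡ 9 (mod 11).

(←) Conversely, if N ≡ 0 (mod 4) and N ≡ 9 (mod 11), then by the Chinese remainder theorem N ≡ 20 (mod 44). This is exactly N ≡ 20 (mod 44).

Equivalent; both directions hold.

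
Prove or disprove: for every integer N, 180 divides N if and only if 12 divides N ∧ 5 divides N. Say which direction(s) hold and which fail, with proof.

[⇒] If 180 ∣ N, write N = 180q. Since 180 = 15·12, N = 12·(15q), so 12 ∣ N; and since 180 = 36·5, N = 5·(36q), so 5 ∣ N.

[⇐] This fails: take N = 60. Both 12 ∣ 60 and 5 ∣ 60, yet 60 is not a multiple of 180 (since 60 = 0·180 + 60), so 180 ∤ 60.

The forward direction holds; the converse fails.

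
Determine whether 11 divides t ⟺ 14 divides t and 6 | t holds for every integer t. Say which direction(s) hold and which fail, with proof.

Neither direction holds.

(⟹) This fails: take t = 11. Certainly 11 ∣ 11, but 14 ∤ 11.

(⟸) This fails: take t = 42. Both 14 ∣ 42 and 6 ∣ 42, yet 42 is not a multiple of 11 (since 42 = 3·11 + 9), so 11 ∤ 42.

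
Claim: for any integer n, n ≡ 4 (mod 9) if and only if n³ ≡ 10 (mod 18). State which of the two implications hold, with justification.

Both directions fail.

(⇒) This fails: take n = 13. Then 13 ≡ 4 (mod 9), but 13³ = 2197 ≡ 1 (mod 18), not 10.

(⇐) This fails: take n = 10. Then 10³ = 1000 ≡ 10 (mod 18), yet 10 ≡ 1 (mod 9), not 4.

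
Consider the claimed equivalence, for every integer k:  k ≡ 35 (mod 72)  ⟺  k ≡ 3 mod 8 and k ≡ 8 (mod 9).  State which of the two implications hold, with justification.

(⟸) If k ≡ 3 (mod 8) and k ≡ 8 (mod 9), then by the Chinese remainder theorem k ≡ 35 (mod 72). This is exactly k ≡ 35 (mod 72).

(⟹) Suppose k ≡ 35 (mod 72); write k = 72j + 35. Since 8 ∣ 72, reducing mod 8 gives k ≡ 35 ≡ 3 (mod 8); since 9 ∣ 72, reducing mod 9 gives k ≡ 35 ≡ 8 (mod 9).

Both implications hold.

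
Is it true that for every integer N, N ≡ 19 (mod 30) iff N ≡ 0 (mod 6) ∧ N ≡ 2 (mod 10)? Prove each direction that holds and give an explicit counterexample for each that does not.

Forward direction. This fails: N = 19 gives 19 ≡ 19 (mod 30) but 19 ≡ 1 (mod 6), so the conjunction on the right does not hold.

Converse. This fails: N = 12 satisfies both congruences on the right (12 ≡ 0 mod 6 and 12 ≡ 2 mod 10) yet 12 ≡ 12 (mod 30), not 19.

(⇒) fails and (⇐) fails.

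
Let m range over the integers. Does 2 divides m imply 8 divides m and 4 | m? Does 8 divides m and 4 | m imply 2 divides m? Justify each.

(⇐) Suppose 8 ∣ m and 4 ∣ m. Any common multiple of 8 and 4 is a multiple of their lcm; here lcm(8, 4) = 8·4/gcd(8, 4) = 32/4 = 8, so 8 ∣ m. Since 2 ∣ 8, it follows that 2 ∣ m.

(⇒) This fails: take m = 2. Certainly 2 ∣ 2, but 8 ∤ 2.

The forward direction fails; the converse holds.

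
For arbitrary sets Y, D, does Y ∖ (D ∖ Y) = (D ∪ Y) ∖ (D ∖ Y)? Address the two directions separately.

(⊆) Let x ∈ Y ∖ (D ∖ Y). Then either x ∈ Y and x ∉ D; or x ∈ Y ∩ D. In each case x ∈ (D ∪ Y) ∖ (D ∖ Y), so Y ∖ (D ∖ Y) ⊆ (D ∪ Y) ∖ (D ∖ Y).

(⊇) Let x ∈ (D ∪ Y) ∖ (D ∖ Y). Then either x ∈ Y and x ∉ D; or x ∈ Y ∩ D. In each case x ∈ Y ∖ (D ∖ Y), so (D ∪ Y) ∖ (D ∖ Y) ⊆ Y ∖ (D ∖ Y).

Both inclusions hold.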